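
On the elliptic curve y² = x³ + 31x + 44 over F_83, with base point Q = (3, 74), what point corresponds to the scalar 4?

(56, 78)

Repeated addition: build up to 4Q.
2Q: tangent at (3, 74): λ = (3·3² + 31)/(2·74) ≡ 58/65. 65⁻¹ ≡ 23 (mod 83) since 65·23 = 1495 ≡ 1, so λ ≡ 58·23 ≡ 6.
  x = λ² - 3 - 3 = 36 - 6 ≡ 30; y = λ·(3 - 30) - 74 ≡ 13. → (30, 13)
3Q: (30, 13) + (3, 74). λ = (74 - 13)/(3 - 30) ≡ 61/56 mod 83. 56⁻¹ ≡ 43 (mod 83) since 56·43 = 2408 ≡ 1, so λ ≡ 50.
  x = λ² - 30 - 3 = 2500 - 33 ≡ 60; y = λ·(30 - 60) - 13 ≡ 64. → (60, 64)
4Q: (60, 64) + (3, 74). λ = (74 - 64)/(3 - 60) ≡ 10/26 mod 83. 26⁻¹ ≡ 16 (mod 83) since 26·16 = 416 ≡ 1, so λ ≡ 77.
  x = λ² - 60 - 3 = 5929 - 63 ≡ 56; y = λ·(60 - 56) - 64 ≡ 78. → (56, 78)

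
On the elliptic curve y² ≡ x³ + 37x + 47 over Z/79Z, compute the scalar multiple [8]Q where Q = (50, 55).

(69, 39)

Repeated addition: build up to 8Q.
2Q: tangent at (50, 55): λ = (3·50² + 37)/(2·55) ≡ 32/31. 31⁻¹ ≡ 51 (mod 79), so λ ≡ 32·51 ≡ 52.
  x = λ² - 50 - 50 = 2704 - 100 ≡ 76; y = λ·(50 - 76) - 55 ≡ 15. → (76, 15)
3Q: (76, 15) + (50, 55). λ = (55 - 15)/(50 - 76) ≡ 40/53 mod 79. 53⁻¹ ≡ 3 (mod 79), so λ ≡ 41.
  x = λ² - 76 - 50 = 1681 - 126 ≡ 54; y = λ·(76 - 54) - 15 ≡ 18. → (54, 18)
4Q: (54, 18) + (50, 55). λ = (55 - 18)/(50 - 54) ≡ 37/75 mod 79. 75⁻¹ ≡ 59 (mod 79), so λ ≡ 50.
  x = λ² - 54 - 50 = 2500 - 104 ≡ 26; y = λ·(54 - 26) - 18 ≡ 39. → (26, 39)
5Q: (26, 39) + (50, 55). λ = (55 - 39)/(50 - 26) ≡ 16/24 mod 79. 24⁻¹ ≡ 56 (mod 79), so λ ≡ 27.
  x = λ² - 26 - 50 = 729 - 76 ≡ 21; y = λ·(26 - 21) - 39 ≡ 17. → (21, 17)
6Q: (21, 17) + (50, 55). λ = (55 - 17)/(50 - 21) ≡ 38/29 mod 79. 29⁻¹ ≡ 30 (mod 79), so λ ≡ 34.
  x = λ² - 21 - 50 = 1156 - 71 ≡ 58; y = λ·(21 - 58) - 17 ≡ 68. → (58, 68)
7Q: (58, 68) + (50, 55). λ = (55 - 68)/(50 - 58) ≡ 66/71 mod 79. 71⁻¹ ≡ 69 (mod 79), so λ ≡ 51.
  x = λ² - 58 - 50 = 2601 - 108 ≡ 44; y = λ·(58 - 44) - 68 ≡ 14. → (44, 14)
8Q: (44, 14) + (50, 55). λ = (55 - 14)/(50 - 44) ≡ 41/6 mod 79. 6⁻¹ ≡ 66 (mod 79), so λ ≡ 20.
  x = λ² - 44 - 50 = 400 - 94 ≡ 69; y = λ·(44 - 69) - 14 ≡ 39. → (69, 39)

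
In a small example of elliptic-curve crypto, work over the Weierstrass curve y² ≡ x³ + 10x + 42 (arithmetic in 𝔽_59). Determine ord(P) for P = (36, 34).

2P: tangent at (36, 34): λ = (3·36² + 10)/(2·34) ≡ 4/9. 9⁻¹ ≡ 46 (mod 59) since 9·46 = 414 ≡ 1, so λ ≡ 4·46 ≡ 7.
  x = λ² - 36 - 36 = 49 - 72 ≡ 36; y = λ·(36 - 36) - 34 ≡ 25. → (36, 25)
3P: (36, 25) + (36, 34): same x and y₁ ≡ -y₂, so the sum is O.
3P = O, so the order is 3.

3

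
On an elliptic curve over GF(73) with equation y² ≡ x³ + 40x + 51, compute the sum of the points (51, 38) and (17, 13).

(32, 64)

(51, 38) + (17, 13). λ = (13 - 38)/(17 - 51) ≡ 48/39 mod 73. 39⁻¹ ≡ 15 (mod 73), so λ ≡ 63.
  x = λ² - 51 - 17 = 3969 - 68 ≡ 32; y = λ·(51 - 32) - 38 ≡ 64. → (32, 64)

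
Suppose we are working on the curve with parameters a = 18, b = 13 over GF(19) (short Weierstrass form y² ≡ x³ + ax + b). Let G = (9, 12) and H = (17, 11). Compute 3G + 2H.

First 3G:
Repeated addition: build up to 3G.
2G: tangent at (9, 12): λ = (3·9² + 18)/(2·12) ≡ 14/5. 5⁻¹ ≡ 4 (mod 19), so λ ≡ 14·4 ≡ 18.
  x = λ² - 9 - 9 = 324 - 18 ≡ 2; y = λ·(9 - 2) - 12 ≡ 0. → (2, 0)
3G: (2, 0) + (9, 12). λ = (12 - 0)/(9 - 2) ≡ 12/7 mod 19. 7⁻¹ ≡ 11 (mod 19) since 7·11 = 77 ≡ 1, so λ ≡ 18.
  x = λ² - 2 - 9 = 324 - 11 ≡ 9; y = λ·(2 - 9) - 0 ≡ 7. → (9, 7)
3G = (9, 7).
Next 2H:
Repeated addition: build up to 2H.
2H: tangent at (17, 11): λ = (3·17² + 18)/(2·11) ≡ 11/3. 3⁻¹ ≡ 13 (mod 19) since 3·13 = 39 ≡ 1, so λ ≡ 11·13 ≡ 10.
  x = λ² - 17 - 17 = 100 - 34 ≡ 9; y = λ·(17 - 9) - 11 ≡ 12. → (9, 12)
2H = (9, 12).
Finally 3G + 2H:
(9, 7) + (9, 12): same x and y₁ ≡ -y₂, so the sum is 𝒪.

O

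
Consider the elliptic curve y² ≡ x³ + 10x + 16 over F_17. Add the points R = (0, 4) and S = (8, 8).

(5, 2)

(0, 4) + (8, 8). λ = (8 - 4)/(8 - 0) ≡ 4/8 mod 17. 8⁻¹ ≡ 15 (mod 17) since 8·15 = 120 ≡ 1, so λ ≡ 9.
  x = λ² - 0 - 8 = 81 - 8 ≡ 5; y = λ·(0 - 5) - 4 ≡ 2. → (5, 2)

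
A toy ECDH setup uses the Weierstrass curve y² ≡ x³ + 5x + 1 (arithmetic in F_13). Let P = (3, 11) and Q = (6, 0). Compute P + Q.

(3, 11) + (6, 0). λ = (0 - 11)/(6 - 3) ≡ 2/3 mod 13. 3⁻¹ ≡ 9 (mod 13), so λ ≡ 5.
  x = λ² - 3 - 6 = 25 - 9 ≡ 3; y = λ·(3 - 3) - 11 ≡ 2. → (3, 2)

(3, 2)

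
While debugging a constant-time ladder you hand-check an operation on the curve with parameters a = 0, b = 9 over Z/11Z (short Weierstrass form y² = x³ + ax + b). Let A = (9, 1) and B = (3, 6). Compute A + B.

(0, 8)

(9, 1) + (3, 6). λ = (6 - 1)/(3 - 9) ≡ 5/5 mod 11. 5⁻¹ ≡ 9 (mod 11), so λ ≡ 1.
  x = λ² - 9 - 3 = 1 - 12 ≡ 0; y = λ·(9 - 0) - 1 ≡ 8. → (0, 8)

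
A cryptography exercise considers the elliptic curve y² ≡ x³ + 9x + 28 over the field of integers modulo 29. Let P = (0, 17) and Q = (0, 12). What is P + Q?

O

The two points share x = 0 and their y-coordinates satisfy 17 + 12 ≡ 0 (mod 29), so they are inverses. Their sum is O.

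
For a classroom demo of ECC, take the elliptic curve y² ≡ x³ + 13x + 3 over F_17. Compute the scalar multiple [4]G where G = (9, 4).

(3, 16)

Repeated addition: build up to 4G.
2G: tangent at (9, 4): λ = (3·9² + 13)/(2·4) ≡ 1/8. 8⁻¹ ≡ 15 (mod 17), so λ ≡ 1·15 ≡ 15.
  x = λ² - 9 - 9 = 225 - 18 ≡ 3; y = λ·(9 - 3) - 4 ≡ 1. → (3, 1)
3G: (3, 1) + (9, 4). λ = (4 - 1)/(9 - 3) ≡ 3/6 mod 17. 6⁻¹ ≡ 3 (mod 17) since 6·3 = 18 ≡ 1, so λ ≡ 9.
  x = λ² - 3 - 9 = 81 - 12 ≡ 1; y = λ·(3 - 1) - 1 ≡ 0. → (1, 0)
4G: (1, 0) + (9, 4). λ = (4 - 0)/(9 - 1) ≡ 4/8 mod 17. 8⁻¹ ≡ 15 (mod 17) since 8·15 = 120 ≡ 1, so λ ≡ 9.
  x = λ² - 1 - 9 = 81 - 10 ≡ 3; y = λ·(1 - 3) - 0 ≡ 16. → (3, 16)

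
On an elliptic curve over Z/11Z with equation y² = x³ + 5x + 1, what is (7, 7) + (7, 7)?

(6, 7)

tangent at (7, 7): λ = (3·7² + 5)/(2·7) ≡ 9/3. 3⁻¹ ≡ 4 (mod 11), so λ ≡ 9·4 ≡ 3.
  x = λ² - 7 - 7 = 9 - 14 ≡ 6; y = λ·(7 - 6) - 7 ≡ 7. → (6, 7)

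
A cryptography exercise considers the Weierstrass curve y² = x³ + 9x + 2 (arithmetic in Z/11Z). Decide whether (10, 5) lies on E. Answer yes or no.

yes

y² = 5² ≡ 3; x³ + 9x + 2 = 1092 ≡ 3 (mod 11). 3 = 3.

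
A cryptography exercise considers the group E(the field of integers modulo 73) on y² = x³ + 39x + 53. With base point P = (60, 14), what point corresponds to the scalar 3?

(63, 59)

Repeated addition: build up to 3P.
2P: tangent at (60, 14): λ = (3·60² + 39)/(2·14) ≡ 35/28. 28⁻¹ ≡ 60 (mod 73), so λ ≡ 35·60 ≡ 56.
  x = λ² - 60 - 60 = 3136 - 120 ≡ 23; y = λ·(60 - 23) - 14 ≡ 14. → (23, 14)
3P: (23, 14) + (60, 14). λ = (14 - 14)/(60 - 23) ≡ 0/37 mod 73. 37⁻¹ ≡ 2 (mod 73), so λ ≡ 0.
  x = λ² - 23 - 60 = 0 - 83 ≡ 63; y = λ·(23 - 63) - 14 ≡ 59. → (63, 59)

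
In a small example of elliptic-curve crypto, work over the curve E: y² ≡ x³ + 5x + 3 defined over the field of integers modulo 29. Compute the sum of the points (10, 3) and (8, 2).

(4, 0)

(10, 3) + (8, 2). λ = (2 - 3)/(8 - 10) ≡ 28/27 mod 29. 27⁻¹ ≡ 14 (mod 29), so λ ≡ 15.
  x = λ² - 10 - 8 = 225 - 18 ≡ 4; y = λ·(10 - 4) - 3 ≡ 0. → (4, 0)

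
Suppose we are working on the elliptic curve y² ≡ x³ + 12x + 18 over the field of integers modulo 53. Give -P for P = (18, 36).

(18, 17)

-(18, 36) = (18, -36 mod 53) = (18, 17).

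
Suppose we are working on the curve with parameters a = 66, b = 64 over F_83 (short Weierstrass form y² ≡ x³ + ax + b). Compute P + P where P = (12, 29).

tangent at (12, 29): λ = (3·12² + 66)/(2·29) ≡ 0/58. 58⁻¹ ≡ 73 (mod 83), so λ ≡ 0·73 ≡ 0.
  x = λ² - 12 - 12 = 0 - 24 ≡ 59; y = λ·(12 - 59) - 29 ≡ 54. → (59, 54)

(59, 54)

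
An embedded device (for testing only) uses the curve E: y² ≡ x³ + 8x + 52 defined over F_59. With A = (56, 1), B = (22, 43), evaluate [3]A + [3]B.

(40, 11)

First 3A:
Repeated addition: build up to 3A.
2A: tangent at (56, 1): λ = (3·56² + 8)/(2·1) ≡ 35/2. 2⁻¹ ≡ 30 (mod 59) since 2·30 = 60 ≡ 1, so λ ≡ 35·30 ≡ 47.
  x = λ² - 56 - 56 = 2209 - 112 ≡ 32; y = λ·(56 - 32) - 1 ≡ 6. → (32, 6)
3A: (32, 6) + (56, 1). λ = (1 - 6)/(56 - 32) ≡ 54/24 mod 59. 24⁻¹ ≡ 32 (mod 59), so λ ≡ 17.
  x = λ² - 32 - 56 = 289 - 88 ≡ 24; y = λ·(32 - 24) - 6 ≡ 12. → (24, 12)
3A = (24, 12).
Next 3B:
Repeated addition: build up to 3B.
2B: tangent at (22, 43): λ = (3·22² + 8)/(2·43) ≡ 44/27. 27⁻¹ ≡ 35 (mod 59), so λ ≡ 44·35 ≡ 6.
  x = λ² - 22 - 22 = 36 - 44 ≡ 51; y = λ·(22 - 51) - 43 ≡ 19. → (51, 19)
3B: (51, 19) + (22, 43). λ = (43 - 19)/(22 - 51) ≡ 24/30 mod 59. 30⁻¹ ≡ 2 (mod 59), so λ ≡ 48.
  x = λ² - 51 - 22 = 2304 - 73 ≡ 48; y = λ·(51 - 48) - 19 ≡ 7. → (48, 7)
3B = (48, 7).
Finally 3A + 3B:
(24, 12) + (48, 7). λ = (7 - 12)/(48 - 24) ≡ 54/24 mod 59. 24⁻¹ ≡ 32 (mod 59), so λ ≡ 17.
  x = λ² - 24 - 48 = 289 - 72 ≡ 40; y = λ·(24 - 40) - 12 ≡ 11. → (40, 11)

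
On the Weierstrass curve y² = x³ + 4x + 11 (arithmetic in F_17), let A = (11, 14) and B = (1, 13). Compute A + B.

(13, 13)

(11, 14) + (1, 13). λ = (13 - 14)/(1 - 11) ≡ 16/7 mod 17. 7⁻¹ ≡ 5 (mod 17), so λ ≡ 12.
  x = λ² - 11 - 1 = 144 - 12 ≡ 13; y = λ·(11 - 13) - 14 ≡ 13. → (13, 13)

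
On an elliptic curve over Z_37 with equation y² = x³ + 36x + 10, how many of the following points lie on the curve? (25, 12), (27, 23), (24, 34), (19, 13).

2

(25, 12): 12² ≡ 33, rhs ≡ 33 → on.
(27, 23): 23² ≡ 11, rhs ≡ 19 → off.
(24, 34): 34² ≡ 9, rhs ≡ 9 → on.
(19, 13): 13² ≡ 21, rhs ≡ 5 → off.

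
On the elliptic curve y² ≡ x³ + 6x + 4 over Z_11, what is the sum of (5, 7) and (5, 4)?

The two points share x = 5 and their y-coordinates satisfy 7 + 4 ≡ 0 (mod 11), so they are inverses. Their sum is the point at infinity.

O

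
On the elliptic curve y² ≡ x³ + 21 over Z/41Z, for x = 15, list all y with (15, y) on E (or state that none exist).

none

x³ + 0x + 21 = 3396 ≡ 34 (mod 41).
34 is a non-residue mod 41; no y exists.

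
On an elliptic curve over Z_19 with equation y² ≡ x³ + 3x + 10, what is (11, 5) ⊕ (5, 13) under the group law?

(9, 5)

(11, 5) + (5, 13). λ = (13 - 5)/(5 - 11) ≡ 8/13 mod 19. 13⁻¹ ≡ 3 (mod 19), so λ ≡ 5.
  x = λ² - 11 - 5 = 25 - 16 ≡ 9; y = λ·(11 - 9) - 5 ≡ 5. → (9, 5)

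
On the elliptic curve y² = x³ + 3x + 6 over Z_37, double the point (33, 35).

tangent at (33, 35): λ = (3·33² + 3)/(2·35) ≡ 14/33. 33⁻¹ ≡ 9 (mod 37), so λ ≡ 14·9 ≡ 15.
  x = λ² - 33 - 33 = 225 - 66 ≡ 11; y = λ·(33 - 11) - 35 ≡ 36. → (11, 36)

(11, 36)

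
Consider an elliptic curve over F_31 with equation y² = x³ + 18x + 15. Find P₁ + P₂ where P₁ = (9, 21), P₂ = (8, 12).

(2, 11)

(9, 21) + (8, 12). λ = (12 - 21)/(8 - 9) ≡ 22/30 mod 31. 30⁻¹ ≡ 30 (mod 31) since 30·30 = 900 ≡ 1, so λ ≡ 9.
  x = λ² - 9 - 8 = 81 - 17 ≡ 2; y = λ·(9 - 2) - 21 ≡ 11. → (2, 11)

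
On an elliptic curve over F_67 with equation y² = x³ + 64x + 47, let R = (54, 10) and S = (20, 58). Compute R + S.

(30, 31)

(54, 10) + (20, 58). λ = (58 - 10)/(20 - 54) ≡ 48/33 mod 67. 33⁻¹ ≡ 65 (mod 67) since 33·65 = 2145 ≡ 1, so λ ≡ 38.
  x = λ² - 54 - 20 = 1444 - 74 ≡ 30; y = λ·(54 - 30) - 10 ≡ 31. → (30, 31)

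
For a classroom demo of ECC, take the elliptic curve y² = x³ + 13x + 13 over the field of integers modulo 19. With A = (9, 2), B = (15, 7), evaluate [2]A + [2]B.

First 2A:
Repeated addition: build up to 2A.
2A: tangent at (9, 2): λ = (3·9² + 13)/(2·2) ≡ 9/4. 4⁻¹ ≡ 5 (mod 19), so λ ≡ 9·5 ≡ 7.
  x = λ² - 9 - 9 = 49 - 18 ≡ 12; y = λ·(9 - 12) - 2 ≡ 15. → (12, 15)
2A = (12, 15).
Next 2B:
Repeated addition: build up to 2B.
2B: tangent at (15, 7): λ = (3·15² + 13)/(2·7) ≡ 4/14. 14⁻¹ ≡ 15 (mod 19), so λ ≡ 4·15 ≡ 3.
  x = λ² - 15 - 15 = 9 - 30 ≡ 17; y = λ·(15 - 17) - 7 ≡ 6. → (17, 6)
2B = (17, 6).
Finally 2A + 2B:
(12, 15) + (17, 6). λ = (6 - 15)/(17 - 12) ≡ 10/5 mod 19. 5⁻¹ ≡ 4 (mod 19) since 5·4 = 20 ≡ 1, so λ ≡ 2.
  x = λ² - 12 - 17 = 4 - 29 ≡ 13; y = λ·(12 - 13) - 15 ≡ 2. → (13, 2)

(13, 2)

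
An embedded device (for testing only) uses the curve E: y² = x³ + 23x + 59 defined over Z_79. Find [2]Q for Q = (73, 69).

tangent at (73, 69): λ = (3·73² + 23)/(2·69) ≡ 52/59. 59⁻¹ ≡ 75 (mod 79) since 59·75 = 4425 ≡ 1, so λ ≡ 52·75 ≡ 29.
  x = λ² - 73 - 73 = 841 - 146 ≡ 63; y = λ·(73 - 63) - 69 ≡ 63. → (63, 63)

(63, 63)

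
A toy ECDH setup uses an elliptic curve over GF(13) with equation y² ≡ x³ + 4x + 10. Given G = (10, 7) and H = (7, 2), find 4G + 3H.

(7, 11)

First 4G:
Repeated addition: build up to 4G.
2G: tangent at (10, 7): λ = (3·10² + 4)/(2·7) ≡ 5/1. 1⁻¹ ≡ 1 (mod 13), so λ ≡ 5·1 ≡ 5.
  x = λ² - 10 - 10 = 25 - 20 ≡ 5; y = λ·(10 - 5) - 7 ≡ 5. → (5, 5)
3G: (5, 5) + (10, 7). λ = (7 - 5)/(10 - 5) ≡ 2/5 mod 13. 5⁻¹ ≡ 8 (mod 13), so λ ≡ 3.
  x = λ² - 5 - 10 = 9 - 15 ≡ 7; y = λ·(5 - 7) - 5 ≡ 2. → (7, 2)
4G: (7, 2) + (10, 7). λ = (7 - 2)/(10 - 7) ≡ 5/3 mod 13. 3⁻¹ ≡ 9 (mod 13), so λ ≡ 6.
  x = λ² - 7 - 10 = 36 - 17 ≡ 6; y = λ·(7 - 6) - 2 ≡ 4. → (6, 4)
4G = (6, 4).
Next 3H:
Repeated addition: build up to 3H.
2H: tangent at (7, 2): λ = (3·7² + 4)/(2·2) ≡ 8/4. 4⁻¹ ≡ 10 (mod 13) since 4·10 = 40 ≡ 1, so λ ≡ 8·10 ≡ 2.
  x = λ² - 7 - 7 = 4 - 14 ≡ 3; y = λ·(7 - 3) - 2 ≡ 6. → (3, 6)
3H: (3, 6) + (7, 2). λ = (2 - 6)/(7 - 3) ≡ 9/4 mod 13. 4⁻¹ ≡ 10 (mod 13), so λ ≡ 12.
  x = λ² - 3 - 7 = 144 - 10 ≡ 4; y = λ·(3 - 4) - 6 ≡ 8. → (4, 8)
3H = (4, 8).
Finally 4G + 3H:
(6, 4) + (4, 8). λ = (8 - 4)/(4 - 6) ≡ 4/11 mod 13. 11⁻¹ ≡ 6 (mod 13) since 11·6 = 66 ≡ 1, so λ ≡ 11.
  x = λ² - 6 - 4 = 121 - 10 ≡ 7; y = λ·(6 - 7) - 4 ≡ 11. → (7, 11)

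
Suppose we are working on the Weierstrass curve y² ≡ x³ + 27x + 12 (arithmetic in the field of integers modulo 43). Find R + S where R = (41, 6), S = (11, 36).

(35, 31)

(41, 6) + (11, 36). λ = (36 - 6)/(11 - 41) ≡ 30/13 mod 43. 13⁻¹ ≡ 10 (mod 43), so λ ≡ 42.
  x = λ² - 41 - 11 = 1764 - 52 ≡ 35; y = λ·(41 - 35) - 6 ≡ 31. → (35, 31)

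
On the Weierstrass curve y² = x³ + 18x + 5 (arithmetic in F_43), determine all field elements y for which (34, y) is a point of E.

x³ + 18x + 5 = 39921 ≡ 17 (mod 43).
Square roots of 17 mod 43: 19 and 24 (since 19² = 361 ≡ 17).

19, 24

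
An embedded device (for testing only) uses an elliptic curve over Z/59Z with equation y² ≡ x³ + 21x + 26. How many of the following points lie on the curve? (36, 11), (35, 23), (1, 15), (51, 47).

(36, 11): 11² ≡ 3, rhs ≡ 2 → off.
(35, 23): 23² ≡ 57, rhs ≡ 35 → off.
(1, 15): 15² ≡ 48, rhs ≡ 48 → on.
(51, 47): 47² ≡ 26, rhs ≡ 54 → off.

1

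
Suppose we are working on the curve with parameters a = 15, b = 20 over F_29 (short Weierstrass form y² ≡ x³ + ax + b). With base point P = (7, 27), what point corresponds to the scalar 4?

Repeated addition: build up to 4P.
2P: tangent at (7, 27): λ = (3·7² + 15)/(2·27) ≡ 17/25. 25⁻¹ ≡ 7 (mod 29), so λ ≡ 17·7 ≡ 3.
  x = λ² - 7 - 7 = 9 - 14 ≡ 24; y = λ·(7 - 24) - 27 ≡ 9. → (24, 9)
3P: (24, 9) + (7, 27). λ = (27 - 9)/(7 - 24) ≡ 18/12 mod 29. 12⁻¹ ≡ 17 (mod 29) since 12·17 = 204 ≡ 1, so λ ≡ 16.
  x = λ² - 24 - 7 = 256 - 31 ≡ 22; y = λ·(24 - 22) - 9 ≡ 23. → (22, 23)
4P: (22, 23) + (7, 27). λ = (27 - 23)/(7 - 22) ≡ 4/14 mod 29. 14⁻¹ ≡ 27 (mod 29), so λ ≡ 21.
  x = λ² - 22 - 7 = 441 - 29 ≡ 6; y = λ·(22 - 6) - 23 ≡ 23. → (6, 23)

(6, 23)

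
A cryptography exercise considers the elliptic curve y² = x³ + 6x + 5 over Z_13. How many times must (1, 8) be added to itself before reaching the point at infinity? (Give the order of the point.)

4

2P: tangent at (1, 8): λ = (3·1² + 6)/(2·8) ≡ 9/3. 3⁻¹ ≡ 9 (mod 13), so λ ≡ 9·9 ≡ 3.
  x = λ² - 1 - 1 = 9 - 2 ≡ 7; y = λ·(1 - 7) - 8 ≡ 0. → (7, 0)
3P: (7, 0) + (1, 8). λ = (8 - 0)/(1 - 7) ≡ 8/7 mod 13. 7⁻¹ ≡ 2 (mod 13), so λ ≡ 3.
  x = λ² - 7 - 1 = 9 - 8 ≡ 1; y = λ·(7 - 1) - 0 ≡ 5. → (1, 5)
4P: (1, 5) + (1, 8): same x and y₁ ≡ -y₂, so the sum is the point at infinity.
4P = the point at infinity, so the order is 4.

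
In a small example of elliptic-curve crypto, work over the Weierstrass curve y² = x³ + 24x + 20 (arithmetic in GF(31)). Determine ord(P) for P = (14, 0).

2P: (14, 0) + (14, 0): same x and y₁ ≡ -y₂, so the sum is ∞.
2P = ∞, so the order is 2.

2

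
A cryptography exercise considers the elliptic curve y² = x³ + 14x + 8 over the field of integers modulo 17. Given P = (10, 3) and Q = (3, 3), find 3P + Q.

(3, 14)

First 3P:
Repeated addition: build up to 3P.
2P: tangent at (10, 3): λ = (3·10² + 14)/(2·3) ≡ 8/6. 6⁻¹ ≡ 3 (mod 17), so λ ≡ 8·3 ≡ 7.
  x = λ² - 10 - 10 = 49 - 20 ≡ 12; y = λ·(10 - 12) - 3 ≡ 0. → (12, 0)
3P: (12, 0) + (10, 3). λ = (3 - 0)/(10 - 12) ≡ 3/15 mod 17. 15⁻¹ ≡ 8 (mod 17), so λ ≡ 7.
  x = λ² - 12 - 10 = 49 - 22 ≡ 10; y = λ·(12 - 10) - 0 ≡ 14. → (10, 14)
3P = (10, 14).
Finally 3P + Q:
(10, 14) + (3, 3). λ = (3 - 14)/(3 - 10) ≡ 6/10 mod 17. 10⁻¹ ≡ 12 (mod 17) since 10·12 = 120 ≡ 1, so λ ≡ 4.
  x = λ² - 10 - 3 = 16 - 13 ≡ 3; y = λ·(10 - 3) - 14 ≡ 14. → (3, 14)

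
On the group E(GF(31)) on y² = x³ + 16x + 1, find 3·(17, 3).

Write P = (17, 3).
Repeated addition: build up to 3P.
2P: tangent at (17, 3): λ = (3·17² + 16)/(2·3) ≡ 15/6. 6⁻¹ ≡ 26 (mod 31), so λ ≡ 15·26 ≡ 18.
  x = λ² - 17 - 17 = 324 - 34 ≡ 11; y = λ·(17 - 11) - 3 ≡ 12. → (11, 12)
3P: (11, 12) + (17, 3). λ = (3 - 12)/(17 - 11) ≡ 22/6 mod 31. 6⁻¹ ≡ 26 (mod 31), so λ ≡ 14.
  x = λ² - 11 - 17 = 196 - 28 ≡ 13; y = λ·(11 - 13) - 12 ≡ 22. → (13, 22)

(13, 22)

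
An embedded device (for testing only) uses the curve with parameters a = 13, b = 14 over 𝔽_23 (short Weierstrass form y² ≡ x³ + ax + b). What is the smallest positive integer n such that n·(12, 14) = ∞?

2P: tangent at (12, 14): λ = (3·12² + 13)/(2·14) ≡ 8/5. 5⁻¹ ≡ 14 (mod 23), so λ ≡ 8·14 ≡ 20.
  x = λ² - 12 - 12 = 400 - 24 ≡ 8; y = λ·(12 - 8) - 14 ≡ 20. → (8, 20)
3P: (8, 20) + (12, 14). λ = (14 - 20)/(12 - 8) ≡ 17/4 mod 23. 4⁻¹ ≡ 6 (mod 23) since 4·6 = 24 ≡ 1, so λ ≡ 10.
  x = λ² - 8 - 12 = 100 - 20 ≡ 11; y = λ·(8 - 11) - 20 ≡ 19. → (11, 19)
4P: (11, 19) + (12, 14). λ = (14 - 19)/(12 - 11) ≡ 18/1 mod 23. 1⁻¹ ≡ 1 (mod 23) since 1·1 = 1 ≡ 1, so λ ≡ 18.
  x = λ² - 11 - 12 = 324 - 23 ≡ 2; y = λ·(11 - 2) - 19 ≡ 5. → (2, 5)
5P: (2, 5) + (12, 14). λ = (14 - 5)/(12 - 2) ≡ 9/10 mod 23. 10⁻¹ ≡ 7 (mod 23) since 10·7 = 70 ≡ 1, so λ ≡ 17.
  x = λ² - 2 - 12 = 289 - 14 ≡ 22; y = λ·(2 - 22) - 5 ≡ 0. → (22, 0)
6P: (22, 0) + (12, 14). λ = (14 - 0)/(12 - 22) ≡ 14/13 mod 23. 13⁻¹ ≡ 16 (mod 23), so λ ≡ 17.
  x = λ² - 22 - 12 = 289 - 34 ≡ 2; y = λ·(22 - 2) - 0 ≡ 18. → (2, 18)
7P: (2, 18) + (12, 14). λ = (14 - 18)/(12 - 2) ≡ 19/10 mod 23. 10⁻¹ ≡ 7 (mod 23) since 10·7 = 70 ≡ 1, so λ ≡ 18.
  x = λ² - 2 - 12 = 324 - 14 ≡ 11; y = λ·(2 - 11) - 18 ≡ 4. → (11, 4)
8P: (11, 4) + (12, 14). λ = (14 - 4)/(12 - 11) ≡ 10/1 mod 23. 1⁻¹ ≡ 1 (mod 23) since 1·1 = 1 ≡ 1, so λ ≡ 10.
  x = λ² - 11 - 12 = 100 - 23 ≡ 8; y = λ·(11 - 8) - 4 ≡ 3. → (8, 3)
9P: (8, 3) + (12, 14). λ = (14 - 3)/(12 - 8) ≡ 11/4 mod 23. 4⁻¹ ≡ 6 (mod 23) since 4·6 = 24 ≡ 1, so λ ≡ 20.
  x = λ² - 8 - 12 = 400 - 20 ≡ 12; y = λ·(8 - 12) - 3 ≡ 9. → (12, 9)
10P: (12, 9) + (12, 14): same x and y₁ ≡ -y₂, so the sum is ∞.
10P = ∞, so the order is 10.

10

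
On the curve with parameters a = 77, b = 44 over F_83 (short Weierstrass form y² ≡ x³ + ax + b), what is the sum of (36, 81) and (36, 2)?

O

The two points share x = 36 and their y-coordinates satisfy 81 + 2 ≡ 0 (mod 83), so they are inverses. Their sum is O.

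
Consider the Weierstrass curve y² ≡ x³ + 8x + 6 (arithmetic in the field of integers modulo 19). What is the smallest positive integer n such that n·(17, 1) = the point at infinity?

12

2P: tangent at (17, 1): λ = (3·17² + 8)/(2·1) ≡ 1/2. 2⁻¹ ≡ 10 (mod 19) since 2·10 = 20 ≡ 1, so λ ≡ 1·10 ≡ 10.
  x = λ² - 17 - 17 = 100 - 34 ≡ 9; y = λ·(17 - 9) - 1 ≡ 3. → (9, 3)
3P: (9, 3) + (17, 1). λ = (1 - 3)/(17 - 9) ≡ 17/8 mod 19. 8⁻¹ ≡ 12 (mod 19) since 8·12 = 96 ≡ 1, so λ ≡ 14.
  x = λ² - 9 - 17 = 196 - 26 ≡ 18; y = λ·(9 - 18) - 3 ≡ 4. → (18, 4)
4P: (18, 4) + (17, 1). λ = (1 - 4)/(17 - 18) ≡ 16/18 mod 19. 18⁻¹ ≡ 18 (mod 19), so λ ≡ 3.
  x = λ² - 18 - 17 = 9 - 35 ≡ 12; y = λ·(18 - 12) - 4 ≡ 14. → (12, 14)
5P: (12, 14) + (17, 1). λ = (1 - 14)/(17 - 12) ≡ 6/5 mod 19. 5⁻¹ ≡ 4 (mod 19) since 5·4 = 20 ≡ 1, so λ ≡ 5.
  x = λ² - 12 - 17 = 25 - 29 ≡ 15; y = λ·(12 - 15) - 14 ≡ 9. → (15, 9)
6P: (15, 9) + (17, 1). λ = (1 - 9)/(17 - 15) ≡ 11/2 mod 19. 2⁻¹ ≡ 10 (mod 19) since 2·10 = 20 ≡ 1, so λ ≡ 15.
  x = λ² - 15 - 17 = 225 - 32 ≡ 3; y = λ·(15 - 3) - 9 ≡ 0. → (3, 0)
7P: (3, 0) + (17, 1). λ = (1 - 0)/(17 - 3) ≡ 1/14 mod 19. 14⁻¹ ≡ 15 (mod 19) since 14·15 = 210 ≡ 1, so λ ≡ 15.
  x = λ² - 3 - 17 = 225 - 20 ≡ 15; y = λ·(3 - 15) - 0 ≡ 10. → (15, 10)
8P: (15, 10) + (17, 1). λ = (1 - 10)/(17 - 15) ≡ 10/2 mod 19. 2⁻¹ ≡ 10 (mod 19), so λ ≡ 5.
  x = λ² - 15 - 17 = 25 - 32 ≡ 12; y = λ·(15 - 12) - 10 ≡ 5. → (12, 5)
9P: (12, 5) + (17, 1). λ = (1 - 5)/(17 - 12) ≡ 15/5 mod 19. 5⁻¹ ≡ 4 (mod 19) since 5·4 = 20 ≡ 1, so λ ≡ 3.
  x = λ² - 12 - 17 = 9 - 29 ≡ 18; y = λ·(12 - 18) - 5 ≡ 15. → (18, 15)
10P: (18, 15) + (17, 1). λ = (1 - 15)/(17 - 18) ≡ 5/18 mod 19. 18⁻¹ ≡ 18 (mod 19) since 18·18 = 324 ≡ 1, so λ ≡ 14.
  x = λ² - 18 - 17 = 196 - 35 ≡ 9; y = λ·(18 - 9) - 15 ≡ 16. → (9, 16)
11P: (9, 16) + (17, 1). λ = (1 - 16)/(17 - 9) ≡ 4/8 mod 19. 8⁻¹ ≡ 12 (mod 19), so λ ≡ 10.
  x = λ² - 9 - 17 = 100 - 26 ≡ 17; y = λ·(9 - 17) - 16 ≡ 18. → (17, 18)
12P: (17, 18) + (17, 1): same x and y₁ ≡ -y₂, so the sum is the point at infinity.
12P = the point at infinity, so the order is 12.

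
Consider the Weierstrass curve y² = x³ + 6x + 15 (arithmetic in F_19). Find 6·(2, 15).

Write G = (2, 15).
Repeated addition: build up to 6G.
2G: tangent at (2, 15): λ = (3·2² + 6)/(2·15) ≡ 18/11. 11⁻¹ ≡ 7 (mod 19) since 11·7 = 77 ≡ 1, so λ ≡ 18·7 ≡ 12.
  x = λ² - 2 - 2 = 144 - 4 ≡ 7; y = λ·(2 - 7) - 15 ≡ 1. → (7, 1)
3G: (7, 1) + (2, 15). λ = (15 - 1)/(2 - 7) ≡ 14/14 mod 19. 14⁻¹ ≡ 15 (mod 19), so λ ≡ 1.
  x = λ² - 7 - 2 = 1 - 9 ≡ 11; y = λ·(7 - 11) - 1 ≡ 14. → (11, 14)
4G: (11, 14) + (2, 15). λ = (15 - 14)/(2 - 11) ≡ 1/10 mod 19. 10⁻¹ ≡ 2 (mod 19), so λ ≡ 2.
  x = λ² - 11 - 2 = 4 - 13 ≡ 10; y = λ·(11 - 10) - 14 ≡ 7. → (10, 7)
5G: (10, 7) + (2, 15). λ = (15 - 7)/(2 - 10) ≡ 8/11 mod 19. 11⁻¹ ≡ 7 (mod 19) since 11·7 = 77 ≡ 1, so λ ≡ 18.
  x = λ² - 10 - 2 = 324 - 12 ≡ 8; y = λ·(10 - 8) - 7 ≡ 10. → (8, 10)
6G: (8, 10) + (2, 15). λ = (15 - 10)/(2 - 8) ≡ 5/13 mod 19. 13⁻¹ ≡ 3 (mod 19), so λ ≡ 15.
  x = λ² - 8 - 2 = 225 - 10 ≡ 6; y = λ·(8 - 6) - 10 ≡ 1. → (6, 1)

(6, 1)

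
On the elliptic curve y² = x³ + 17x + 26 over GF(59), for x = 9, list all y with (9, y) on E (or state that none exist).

x³ + 17x + 26 = 908 ≡ 23 (mod 59).
23 is a non-residue mod 59; no y exists.

none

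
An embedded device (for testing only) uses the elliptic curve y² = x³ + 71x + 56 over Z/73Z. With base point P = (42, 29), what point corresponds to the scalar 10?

Repeated addition: build up to 10P.
2P: tangent at (42, 29): λ = (3·42² + 71)/(2·29) ≡ 34/58. 58⁻¹ ≡ 34 (mod 73) since 58·34 = 1972 ≡ 1, so λ ≡ 34·34 ≡ 61.
  x = λ² - 42 - 42 = 3721 - 84 ≡ 60; y = λ·(42 - 60) - 29 ≡ 41. → (60, 41)
3P: (60, 41) + (42, 29). λ = (29 - 41)/(42 - 60) ≡ 61/55 mod 73. 55⁻¹ ≡ 4 (mod 73), so λ ≡ 25.
  x = λ² - 60 - 42 = 625 - 102 ≡ 12; y = λ·(60 - 12) - 41 ≡ 64. → (12, 64)
4P: (12, 64) + (42, 29). λ = (29 - 64)/(42 - 12) ≡ 38/30 mod 73. 30⁻¹ ≡ 56 (mod 73), so λ ≡ 11.
  x = λ² - 12 - 42 = 121 - 54 ≡ 67; y = λ·(12 - 67) - 64 ≡ 61. → (67, 61)
5P: (67, 61) + (42, 29). λ = (29 - 61)/(42 - 67) ≡ 41/48 mod 73. 48⁻¹ ≡ 35 (mod 73), so λ ≡ 48.
  x = λ² - 67 - 42 = 2304 - 109 ≡ 5; y = λ·(67 - 5) - 61 ≡ 68. → (5, 68)
6P: (5, 68) + (42, 29). λ = (29 - 68)/(42 - 5) ≡ 34/37 mod 73. 37⁻¹ ≡ 2 (mod 73), so λ ≡ 68.
  x = λ² - 5 - 42 = 4624 - 47 ≡ 51; y = λ·(5 - 51) - 68 ≡ 16. → (51, 16)
7P: (51, 16) + (42, 29). λ = (29 - 16)/(42 - 51) ≡ 13/64 mod 73. 64⁻¹ ≡ 8 (mod 73), so λ ≡ 31.
  x = λ² - 51 - 42 = 961 - 93 ≡ 65; y = λ·(51 - 65) - 16 ≡ 61. → (65, 61)
8P: (65, 61) + (42, 29). λ = (29 - 61)/(42 - 65) ≡ 41/50 mod 73. 50⁻¹ ≡ 19 (mod 73) since 50·19 = 950 ≡ 1, so λ ≡ 49.
  x = λ² - 65 - 42 = 2401 - 107 ≡ 31; y = λ·(65 - 31) - 61 ≡ 72. → (31, 72)
9P: (31, 72) + (42, 29). λ = (29 - 72)/(42 - 31) ≡ 30/11 mod 73. 11⁻¹ ≡ 20 (mod 73) since 11·20 = 220 ≡ 1, so λ ≡ 16.
  x = λ² - 31 - 42 = 256 - 73 ≡ 37; y = λ·(31 - 37) - 72 ≡ 51. → (37, 51)
10P: (37, 51) + (42, 29). λ = (29 - 51)/(42 - 37) ≡ 51/5 mod 73. 5⁻¹ ≡ 44 (mod 73), so λ ≡ 54.
  x = λ² - 37 - 42 = 2916 - 79 ≡ 63; y = λ·(37 - 63) - 51 ≡ 5. → (63, 5)

(63, 5)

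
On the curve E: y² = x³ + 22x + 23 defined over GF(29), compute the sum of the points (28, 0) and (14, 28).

(28, 0) + (14, 28). λ = (28 - 0)/(14 - 28) ≡ 28/15 mod 29. 15⁻¹ ≡ 2 (mod 29) since 15·2 = 30 ≡ 1, so λ ≡ 27.
  x = λ² - 28 - 14 = 729 - 42 ≡ 20; y = λ·(28 - 20) - 0 ≡ 13. → (20, 13)

(20, 13)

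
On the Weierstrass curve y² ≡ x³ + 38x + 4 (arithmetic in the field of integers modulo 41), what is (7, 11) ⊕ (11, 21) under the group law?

(7, 11) + (11, 21). λ = (21 - 11)/(11 - 7) ≡ 10/4 mod 41. 4⁻¹ ≡ 31 (mod 41), so λ ≡ 23.
  x = λ² - 7 - 11 = 529 - 18 ≡ 19; y = λ·(7 - 19) - 11 ≡ 0. → (19, 0)

(19, 0)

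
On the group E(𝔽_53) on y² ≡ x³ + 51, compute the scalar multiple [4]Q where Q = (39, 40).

Double-and-add on 4 = (100)₂. Start with Q = (39, 40) for the leading 1-bit.
double: tangent at (39, 40): λ = (3·39² + 0)/(2·40) ≡ 5/27. 27⁻¹ ≡ 2 (mod 53) since 27·2 = 54 ≡ 1, so λ ≡ 5·2 ≡ 10.
  x = λ² - 39 - 39 = 100 - 78 ≡ 22; y = λ·(39 - 22) - 40 ≡ 24. → (22, 24)
double: tangent at (22, 24): λ = (3·22² + 0)/(2·24) ≡ 21/48. 48⁻¹ ≡ 21 (mod 53) since 48·21 = 1008 ≡ 1, so λ ≡ 21·21 ≡ 17.
  x = λ² - 22 - 22 = 289 - 44 ≡ 33; y = λ·(22 - 33) - 24 ≡ 1. → (33, 1)

(33, 1)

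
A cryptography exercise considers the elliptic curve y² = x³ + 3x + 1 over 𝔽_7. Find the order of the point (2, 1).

2P: tangent at (2, 1): λ = (3·2² + 3)/(2·1) ≡ 1/2. 2⁻¹ ≡ 4 (mod 7) since 2·4 = 8 ≡ 1, so λ ≡ 1·4 ≡ 4.
  x = λ² - 2 - 2 = 16 - 4 ≡ 5; y = λ·(2 - 5) - 1 ≡ 1. → (5, 1)
3P: (5, 1) + (2, 1). λ = (1 - 1)/(2 - 5) ≡ 0/4 mod 7. 4⁻¹ ≡ 2 (mod 7), so λ ≡ 0.
  x = λ² - 5 - 2 = 0 - 7 ≡ 0; y = λ·(5 - 0) - 1 ≡ 6. → (0, 6)
4P: (0, 6) + (2, 1). λ = (1 - 6)/(2 - 0) ≡ 2/2 mod 7. 2⁻¹ ≡ 4 (mod 7), so λ ≡ 1.
  x = λ² - 0 - 2 = 1 - 2 ≡ 6; y = λ·(0 - 6) - 6 ≡ 2. → (6, 2)
5P: (6, 2) + (2, 1). λ = (1 - 2)/(2 - 6) ≡ 6/3 mod 7. 3⁻¹ ≡ 5 (mod 7), so λ ≡ 2.
  x = λ² - 6 - 2 = 4 - 8 ≡ 3; y = λ·(6 - 3) - 2 ≡ 4. → (3, 4)
6P: (3, 4) + (2, 1). λ = (1 - 4)/(2 - 3) ≡ 4/6 mod 7. 6⁻¹ ≡ 6 (mod 7), so λ ≡ 3.
  x = λ² - 3 - 2 = 9 - 5 ≡ 4; y = λ·(3 - 4) - 4 ≡ 0. → (4, 0)
7P: (4, 0) + (2, 1). λ = (1 - 0)/(2 - 4) ≡ 1/5 mod 7. 5⁻¹ ≡ 3 (mod 7), so λ ≡ 3.
  x = λ² - 4 - 2 = 9 - 6 ≡ 3; y = λ·(4 - 3) - 0 ≡ 3. → (3, 3)
8P: (3, 3) + (2, 1). λ = (1 - 3)/(2 - 3) ≡ 5/6 mod 7. 6⁻¹ ≡ 6 (mod 7), so λ ≡ 2.
  x = λ² - 3 - 2 = 4 - 5 ≡ 6; y = λ·(3 - 6) - 3 ≡ 5. → (6, 5)
9P: (6, 5) + (2, 1). λ = (1 - 5)/(2 - 6) ≡ 3/3 mod 7. 3⁻¹ ≡ 5 (mod 7), so λ ≡ 1.
  x = λ² - 6 - 2 = 1 - 8 ≡ 0; y = λ·(6 - 0) - 5 ≡ 1. → (0, 1)
10P: (0, 1) + (2, 1). λ = (1 - 1)/(2 - 0) ≡ 0/2 mod 7. 2⁻¹ ≡ 4 (mod 7), so λ ≡ 0.
  x = λ² - 0 - 2 = 0 - 2 ≡ 5; y = λ·(0 - 5) - 1 ≡ 6. → (5, 6)
11P: (5, 6) + (2, 1). λ = (1 - 6)/(2 - 5) ≡ 2/4 mod 7. 4⁻¹ ≡ 2 (mod 7), so λ ≡ 4.
  x = λ² - 5 - 2 = 16 - 7 ≡ 2; y = λ·(5 - 2) - 6 ≡ 6. → (2, 6)
12P: (2, 6) + (2, 1): same x and y₁ ≡ -y₂, so the sum is 𝒪.
12P = 𝒪, so the order is 12.

12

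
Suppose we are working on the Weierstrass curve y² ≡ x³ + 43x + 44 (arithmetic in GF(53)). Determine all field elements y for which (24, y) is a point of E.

22, 31

x³ + 43x + 44 = 14900 ≡ 7 (mod 53).
Square roots of 7 mod 53: 22 and 31 (since 22² = 484 ≡ 7).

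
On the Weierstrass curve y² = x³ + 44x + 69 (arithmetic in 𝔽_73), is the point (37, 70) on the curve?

yes

y² = 70² ≡ 9; x³ + 44x + 69 = 52350 ≡ 9 (mod 73). 9 = 9.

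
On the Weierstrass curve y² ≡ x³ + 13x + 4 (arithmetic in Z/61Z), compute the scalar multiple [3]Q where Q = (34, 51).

Repeated addition: build up to 3Q.
2Q: tangent at (34, 51): λ = (3·34² + 13)/(2·51) ≡ 4/41. 41⁻¹ ≡ 3 (mod 61), so λ ≡ 4·3 ≡ 12.
  x = λ² - 34 - 34 = 144 - 68 ≡ 15; y = λ·(34 - 15) - 51 ≡ 55. → (15, 55)
3Q: (15, 55) + (34, 51). λ = (51 - 55)/(34 - 15) ≡ 57/19 mod 61. 19⁻¹ ≡ 45 (mod 61), so λ ≡ 3.
  x = λ² - 15 - 34 = 9 - 49 ≡ 21; y = λ·(15 - 21) - 55 ≡ 49. → (21, 49)

(21, 49)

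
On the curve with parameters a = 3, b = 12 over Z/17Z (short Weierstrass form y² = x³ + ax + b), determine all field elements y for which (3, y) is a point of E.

x³ + 3x + 12 = 48 ≡ 14 (mod 17).
14 is a non-residue mod 17; no y exists.

none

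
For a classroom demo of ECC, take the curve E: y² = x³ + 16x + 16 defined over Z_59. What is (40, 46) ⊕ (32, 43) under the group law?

(36, 44)

(40, 46) + (32, 43). λ = (43 - 46)/(32 - 40) ≡ 56/51 mod 59. 51⁻¹ ≡ 22 (mod 59) since 51·22 = 1122 ≡ 1, so λ ≡ 52.
  x = λ² - 40 - 32 = 2704 - 72 ≡ 36; y = λ·(40 - 36) - 46 ≡ 44. → (36, 44)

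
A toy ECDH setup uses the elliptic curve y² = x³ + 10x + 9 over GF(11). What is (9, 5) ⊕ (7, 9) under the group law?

(10, 8)

(9, 5) + (7, 9). λ = (9 - 5)/(7 - 9) ≡ 4/9 mod 11. 9⁻¹ ≡ 5 (mod 11), so λ ≡ 9.
  x = λ² - 9 - 7 = 81 - 16 ≡ 10; y = λ·(9 - 10) - 5 ≡ 8. → (10, 8)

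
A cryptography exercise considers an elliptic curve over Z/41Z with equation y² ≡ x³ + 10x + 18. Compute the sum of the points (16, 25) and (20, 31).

(16, 25) + (20, 31). λ = (31 - 25)/(20 - 16) ≡ 6/4 mod 41. 4⁻¹ ≡ 31 (mod 41) since 4·31 = 124 ≡ 1, so λ ≡ 22.
  x = λ² - 16 - 20 = 484 - 36 ≡ 38; y = λ·(16 - 38) - 25 ≡ 24. → (38, 24)

(38, 24)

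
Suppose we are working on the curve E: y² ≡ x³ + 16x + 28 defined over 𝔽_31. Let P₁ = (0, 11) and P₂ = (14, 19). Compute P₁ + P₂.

(0, 11) + (14, 19). λ = (19 - 11)/(14 - 0) ≡ 8/14 mod 31. 14⁻¹ ≡ 20 (mod 31), so λ ≡ 5.
  x = λ² - 0 - 14 = 25 - 14 ≡ 11; y = λ·(0 - 11) - 11 ≡ 27. → (11, 27)

(11, 27)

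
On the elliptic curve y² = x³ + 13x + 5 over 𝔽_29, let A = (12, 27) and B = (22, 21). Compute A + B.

(0, 18)

(12, 27) + (22, 21). λ = (21 - 27)/(22 - 12) ≡ 23/10 mod 29. 10⁻¹ ≡ 3 (mod 29) since 10·3 = 30 ≡ 1, so λ ≡ 11.
  x = λ² - 12 - 22 = 121 - 34 ≡ 0; y = λ·(12 - 0) - 27 ≡ 18. → (0, 18)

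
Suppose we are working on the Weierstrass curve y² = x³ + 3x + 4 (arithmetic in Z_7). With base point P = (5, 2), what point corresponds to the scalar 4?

(0, 5)

Double-and-add on 4 = (100)₂. Start with P = (5, 2) for the leading 1-bit.
double: tangent at (5, 2): λ = (3·5² + 3)/(2·2) ≡ 1/4. 4⁻¹ ≡ 2 (mod 7) since 4·2 = 8 ≡ 1, so λ ≡ 1·2 ≡ 2.
  x = λ² - 5 - 5 = 4 - 10 ≡ 1; y = λ·(5 - 1) - 2 ≡ 6. → (1, 6)
double: tangent at (1, 6): λ = (3·1² + 3)/(2·6) ≡ 6/5. 5⁻¹ ≡ 3 (mod 7), so λ ≡ 6·3 ≡ 4.
  x = λ² - 1 - 1 = 16 - 2 ≡ 0; y = λ·(1 - 0) - 6 ≡ 5. → (0, 5)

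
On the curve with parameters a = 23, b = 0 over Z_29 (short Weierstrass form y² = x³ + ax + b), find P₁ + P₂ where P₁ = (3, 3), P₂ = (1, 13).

(3, 3) + (1, 13). λ = (13 - 3)/(1 - 3) ≡ 10/27 mod 29. 27⁻¹ ≡ 14 (mod 29), so λ ≡ 24.
  x = λ² - 3 - 1 = 576 - 4 ≡ 21; y = λ·(3 - 21) - 3 ≡ 0. → (21, 0)

(21, 0)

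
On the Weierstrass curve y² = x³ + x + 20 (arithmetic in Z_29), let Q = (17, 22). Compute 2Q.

(11, 12)

tangent at (17, 22): λ = (3·17² + 1)/(2·22) ≡ 27/15. 15⁻¹ ≡ 2 (mod 29), so λ ≡ 27·2 ≡ 25.
  x = λ² - 17 - 17 = 625 - 34 ≡ 11; y = λ·(17 - 11) - 22 ≡ 12. → (11, 12)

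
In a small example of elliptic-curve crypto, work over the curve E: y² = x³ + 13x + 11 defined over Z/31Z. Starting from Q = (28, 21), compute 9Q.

Double-and-add on 9 = (1001)₂. Start with Q = (28, 21) for the leading 1-bit.
double: tangent at (28, 21): λ = (3·28² + 13)/(2·21) ≡ 9/11. 11⁻¹ ≡ 17 (mod 31) since 11·17 = 187 ≡ 1, so λ ≡ 9·17 ≡ 29.
  x = λ² - 28 - 28 = 841 - 56 ≡ 10; y = λ·(28 - 10) - 21 ≡ 5. → (10, 5)
double: tangent at (10, 5): λ = (3·10² + 13)/(2·5) ≡ 3/10. 10⁻¹ ≡ 28 (mod 31) since 10·28 = 280 ≡ 1, so λ ≡ 3·28 ≡ 22.
  x = λ² - 10 - 10 = 484 - 20 ≡ 30; y = λ·(10 - 30) - 5 ≡ 20. → (30, 20)
double: tangent at (30, 20): λ = (3·30² + 13)/(2·20) ≡ 16/9. 9⁻¹ ≡ 7 (mod 31) since 9·7 = 63 ≡ 1, so λ ≡ 16·7 ≡ 19.
  x = λ² - 30 - 30 = 361 - 60 ≡ 22; y = λ·(30 - 22) - 20 ≡ 8. → (22, 8)
add Q: (22, 8) + (28, 21). λ = (21 - 8)/(28 - 22) ≡ 13/6 mod 31. 6⁻¹ ≡ 26 (mod 31) since 6·26 = 156 ≡ 1, so λ ≡ 28.
  x = λ² - 22 - 28 = 784 - 50 ≡ 21; y = λ·(22 - 21) - 8 ≡ 20. → (21, 20)

(21, 20)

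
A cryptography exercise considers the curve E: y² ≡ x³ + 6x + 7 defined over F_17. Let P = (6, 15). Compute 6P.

Repeated addition: build up to 6P.
2P: tangent at (6, 15): λ = (3·6² + 6)/(2·15) ≡ 12/13. 13⁻¹ ≡ 4 (mod 17), so λ ≡ 12·4 ≡ 14.
  x = λ² - 6 - 6 = 196 - 12 ≡ 14; y = λ·(6 - 14) - 15 ≡ 9. → (14, 9)
3P: (14, 9) + (6, 15). λ = (15 - 9)/(6 - 14) ≡ 6/9 mod 17. 9⁻¹ ≡ 2 (mod 17), so λ ≡ 12.
  x = λ² - 14 - 6 = 144 - 20 ≡ 5; y = λ·(14 - 5) - 9 ≡ 14. → (5, 14)
4P: (5, 14) + (6, 15). λ = (15 - 14)/(6 - 5) ≡ 1/1 mod 17. 1⁻¹ ≡ 1 (mod 17), so λ ≡ 1.
  x = λ² - 5 - 6 = 1 - 11 ≡ 7; y = λ·(5 - 7) - 14 ≡ 1. → (7, 1)
5P: (7, 1) + (6, 15). λ = (15 - 1)/(6 - 7) ≡ 14/16 mod 17. 16⁻¹ ≡ 16 (mod 17) since 16·16 = 256 ≡ 1, so λ ≡ 3.
  x = λ² - 7 - 6 = 9 - 13 ≡ 13; y = λ·(7 - 13) - 1 ≡ 15. → (13, 15)
6P: (13, 15) + (6, 15). λ = (15 - 15)/(6 - 13) ≡ 0/10 mod 17. 10⁻¹ ≡ 12 (mod 17), so λ ≡ 0.
  x = λ² - 13 - 6 = 0 - 19 ≡ 15; y = λ·(13 - 15) - 15 ≡ 2. → (15, 2)

(15, 2)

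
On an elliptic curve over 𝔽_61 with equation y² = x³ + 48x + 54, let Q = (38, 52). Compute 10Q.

Repeated addition: build up to 10Q.
2Q: tangent at (38, 52): λ = (3·38² + 48)/(2·52) ≡ 49/43. 43⁻¹ ≡ 44 (mod 61), so λ ≡ 49·44 ≡ 21.
  x = λ² - 38 - 38 = 441 - 76 ≡ 60; y = λ·(38 - 60) - 52 ≡ 35. → (60, 35)
3Q: (60, 35) + (38, 52). λ = (52 - 35)/(38 - 60) ≡ 17/39 mod 61. 39⁻¹ ≡ 36 (mod 61) since 39·36 = 1404 ≡ 1, so λ ≡ 2.
  x = λ² - 60 - 38 = 4 - 98 ≡ 28; y = λ·(60 - 28) - 35 ≡ 29. → (28, 29)
4Q: (28, 29) + (38, 52). λ = (52 - 29)/(38 - 28) ≡ 23/10 mod 61. 10⁻¹ ≡ 55 (mod 61), so λ ≡ 45.
  x = λ² - 28 - 38 = 2025 - 66 ≡ 7; y = λ·(28 - 7) - 29 ≡ 1. → (7, 1)
5Q: (7, 1) + (38, 52). λ = (52 - 1)/(38 - 7) ≡ 51/31 mod 61. 31⁻¹ ≡ 2 (mod 61), so λ ≡ 41.
  x = λ² - 7 - 38 = 1681 - 45 ≡ 50; y = λ·(7 - 50) - 1 ≡ 5. → (50, 5)
6Q: (50, 5) + (38, 52). λ = (52 - 5)/(38 - 50) ≡ 47/49 mod 61. 49⁻¹ ≡ 5 (mod 61), so λ ≡ 52.
  x = λ² - 50 - 38 = 2704 - 88 ≡ 54; y = λ·(50 - 54) - 5 ≡ 31. → (54, 31)
7Q: (54, 31) + (38, 52). λ = (52 - 31)/(38 - 54) ≡ 21/45 mod 61. 45⁻¹ ≡ 19 (mod 61), so λ ≡ 33.
  x = λ² - 54 - 38 = 1089 - 92 ≡ 21; y = λ·(54 - 21) - 31 ≡ 21. → (21, 21)
8Q: (21, 21) + (38, 52). λ = (52 - 21)/(38 - 21) ≡ 31/17 mod 61. 17⁻¹ ≡ 18 (mod 61), so λ ≡ 9.
  x = λ² - 21 - 38 = 81 - 59 ≡ 22; y = λ·(21 - 22) - 21 ≡ 31. → (22, 31)
9Q: (22, 31) + (38, 52). λ = (52 - 31)/(38 - 22) ≡ 21/16 mod 61. 16⁻¹ ≡ 42 (mod 61) since 16·42 = 672 ≡ 1, so λ ≡ 28.
  x = λ² - 22 - 38 = 784 - 60 ≡ 53; y = λ·(22 - 53) - 31 ≡ 16. → (53, 16)
10Q: (53, 16) + (38, 52). λ = (52 - 16)/(38 - 53) ≡ 36/46 mod 61. 46⁻¹ ≡ 4 (mod 61) since 46·4 = 184 ≡ 1, so λ ≡ 22.
  x = λ² - 53 - 38 = 484 - 91 ≡ 27; y = λ·(53 - 27) - 16 ≡ 7. → (27, 7)

(27, 7)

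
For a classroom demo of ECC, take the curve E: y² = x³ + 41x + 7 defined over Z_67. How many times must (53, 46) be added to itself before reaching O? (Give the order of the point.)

7

2P: tangent at (53, 46): λ = (3·53² + 41)/(2·46) ≡ 26/25. 25⁻¹ ≡ 59 (mod 67), so λ ≡ 26·59 ≡ 60.
  x = λ² - 53 - 53 = 3600 - 106 ≡ 10; y = λ·(53 - 10) - 46 ≡ 55. → (10, 55)
3P: (10, 55) + (53, 46). λ = (46 - 55)/(53 - 10) ≡ 58/43 mod 67. 43⁻¹ ≡ 53 (mod 67), so λ ≡ 59.
  x = λ² - 10 - 53 = 3481 - 63 ≡ 1; y = λ·(10 - 1) - 55 ≡ 7. → (1, 7)
4P: (1, 7) + (53, 46). λ = (46 - 7)/(53 - 1) ≡ 39/52 mod 67. 52⁻¹ ≡ 58 (mod 67), so λ ≡ 51.
  x = λ² - 1 - 53 = 2601 - 54 ≡ 1; y = λ·(1 - 1) - 7 ≡ 60. → (1, 60)
5P: (1, 60) + (53, 46). λ = (46 - 60)/(53 - 1) ≡ 53/52 mod 67. 52⁻¹ ≡ 58 (mod 67) since 52·58 = 3016 ≡ 1, so λ ≡ 59.
  x = λ² - 1 - 53 = 3481 - 54 ≡ 10; y = λ·(1 - 10) - 60 ≡ 12. → (10, 12)
6P: (10, 12) + (53, 46). λ = (46 - 12)/(53 - 10) ≡ 34/43 mod 67. 43⁻¹ ≡ 53 (mod 67) since 43·53 = 2279 ≡ 1, so λ ≡ 60.
  x = λ² - 10 - 53 = 3600 - 63 ≡ 53; y = λ·(10 - 53) - 12 ≡ 21. → (53, 21)
7P: (53, 21) + (53, 46): same x and y₁ ≡ -y₂, so the sum is O.
7P = O, so the order is 7.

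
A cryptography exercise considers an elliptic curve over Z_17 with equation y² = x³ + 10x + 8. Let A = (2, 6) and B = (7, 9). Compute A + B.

(2, 6) + (7, 9). λ = (9 - 6)/(7 - 2) ≡ 3/5 mod 17. 5⁻¹ ≡ 7 (mod 17) since 5·7 = 35 ≡ 1, so λ ≡ 4.
  x = λ² - 2 - 7 = 16 - 9 ≡ 7; y = λ·(2 - 7) - 6 ≡ 8. → (7, 8)

(7, 8)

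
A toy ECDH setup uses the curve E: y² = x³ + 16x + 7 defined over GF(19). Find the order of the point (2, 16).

2P: tangent at (2, 16): λ = (3·2² + 16)/(2·16) ≡ 9/13. 13⁻¹ ≡ 3 (mod 19) since 13·3 = 39 ≡ 1, so λ ≡ 9·3 ≡ 8.
  x = λ² - 2 - 2 = 64 - 4 ≡ 3; y = λ·(2 - 3) - 16 ≡ 14. → (3, 14)
3P: (3, 14) + (2, 16). λ = (16 - 14)/(2 - 3) ≡ 2/18 mod 19. 18⁻¹ ≡ 18 (mod 19), so λ ≡ 17.
  x = λ² - 3 - 2 = 289 - 5 ≡ 18; y = λ·(3 - 18) - 14 ≡ 16. → (18, 16)
4P: (18, 16) + (2, 16). λ = (16 - 16)/(2 - 18) ≡ 0/3 mod 19. 3⁻¹ ≡ 13 (mod 19) since 3·13 = 39 ≡ 1, so λ ≡ 0.
  x = λ² - 18 - 2 = 0 - 20 ≡ 18; y = λ·(18 - 18) - 16 ≡ 3. → (18, 3)
5P: (18, 3) + (2, 16). λ = (16 - 3)/(2 - 18) ≡ 13/3 mod 19. 3⁻¹ ≡ 13 (mod 19), so λ ≡ 17.
  x = λ² - 18 - 2 = 289 - 20 ≡ 3; y = λ·(18 - 3) - 3 ≡ 5. → (3, 5)
6P: (3, 5) + (2, 16). λ = (16 - 5)/(2 - 3) ≡ 11/18 mod 19. 18⁻¹ ≡ 18 (mod 19) since 18·18 = 324 ≡ 1, so λ ≡ 8.
  x = λ² - 3 - 2 = 64 - 5 ≡ 2; y = λ·(3 - 2) - 5 ≡ 3. → (2, 3)
7P: (2, 3) + (2, 16): same x and y₁ ≡ -y₂, so the sum is O.
7P = O, so the order is 7.

7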